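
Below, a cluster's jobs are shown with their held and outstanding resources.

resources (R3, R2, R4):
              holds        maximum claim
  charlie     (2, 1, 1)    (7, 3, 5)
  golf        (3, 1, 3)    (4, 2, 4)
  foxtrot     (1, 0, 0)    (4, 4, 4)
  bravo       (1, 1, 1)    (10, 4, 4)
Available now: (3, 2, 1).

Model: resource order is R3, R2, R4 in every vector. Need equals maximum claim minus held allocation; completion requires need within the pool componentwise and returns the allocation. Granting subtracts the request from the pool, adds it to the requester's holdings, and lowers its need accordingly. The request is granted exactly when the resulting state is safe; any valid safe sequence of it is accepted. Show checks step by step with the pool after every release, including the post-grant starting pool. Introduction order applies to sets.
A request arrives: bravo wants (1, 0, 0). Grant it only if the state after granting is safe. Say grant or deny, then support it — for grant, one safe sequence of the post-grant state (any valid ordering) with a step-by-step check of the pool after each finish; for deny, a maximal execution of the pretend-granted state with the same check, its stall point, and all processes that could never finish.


GRANT: granting preserves safety; a valid post-grant sequence is golf, charlie, foxtrot, bravo.
Key observation: the transfer keeps a workable pool ((2, 2, 1)); golf starts the safe sequence.
Step-by-step check of the post-grant state:
  pool = (2, 2, 1)
  golf: need (1, 1, 1) fits (2, 2, 1); releases (3, 1, 3), pool now (5, 3, 4)
  charlie: need (5, 2, 4) fits (5, 3, 4); releases (2, 1, 1), pool now (7, 4, 5)
  foxtrot: need (3, 4, 4) fits (7, 4, 5); releases (1, 0, 0), pool now (8, 4, 5)
  bravo: need (8, 3, 3) fits (8, 4, 5); releases (2, 1, 1), pool now (10, 5, 6)


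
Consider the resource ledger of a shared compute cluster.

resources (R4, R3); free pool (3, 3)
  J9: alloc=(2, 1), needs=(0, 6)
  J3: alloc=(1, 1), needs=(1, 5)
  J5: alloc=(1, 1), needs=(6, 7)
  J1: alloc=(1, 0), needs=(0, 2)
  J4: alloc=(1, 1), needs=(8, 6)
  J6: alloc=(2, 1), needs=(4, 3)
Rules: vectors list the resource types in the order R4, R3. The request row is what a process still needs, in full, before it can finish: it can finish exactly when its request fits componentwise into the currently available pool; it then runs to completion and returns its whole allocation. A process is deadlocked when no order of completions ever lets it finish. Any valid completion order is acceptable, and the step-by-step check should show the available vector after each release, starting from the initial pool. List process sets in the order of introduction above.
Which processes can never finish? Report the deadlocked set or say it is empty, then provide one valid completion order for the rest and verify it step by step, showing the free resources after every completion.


The deadlocked set is J9, J3, J5 and J4.
Key observation: J1, J6 can finish, but then (6, 4) is all there is, and the blocked group's R3 demands exceed it.
A valid finishing order for the others: J1, J6. Walking it through:
  pool = (3, 3)
  J1: need (0, 2) fits (3, 3); releases (1, 0), pool now (4, 3)
  J6: need (4, 3) fits (4, 3); releases (2, 1), pool now (6, 4)
The blocked processes can never fit:
  blocked: J9 wants (0, 6), pool (6, 4) — not enough R3
  blocked: J3 wants (1, 5), pool (6, 4) — not enough R3
  blocked: J5 wants (6, 7), pool (6, 4) — not enough R3
  blocked: J4 wants (8, 6), pool (6, 4) — not enough R4 and R3


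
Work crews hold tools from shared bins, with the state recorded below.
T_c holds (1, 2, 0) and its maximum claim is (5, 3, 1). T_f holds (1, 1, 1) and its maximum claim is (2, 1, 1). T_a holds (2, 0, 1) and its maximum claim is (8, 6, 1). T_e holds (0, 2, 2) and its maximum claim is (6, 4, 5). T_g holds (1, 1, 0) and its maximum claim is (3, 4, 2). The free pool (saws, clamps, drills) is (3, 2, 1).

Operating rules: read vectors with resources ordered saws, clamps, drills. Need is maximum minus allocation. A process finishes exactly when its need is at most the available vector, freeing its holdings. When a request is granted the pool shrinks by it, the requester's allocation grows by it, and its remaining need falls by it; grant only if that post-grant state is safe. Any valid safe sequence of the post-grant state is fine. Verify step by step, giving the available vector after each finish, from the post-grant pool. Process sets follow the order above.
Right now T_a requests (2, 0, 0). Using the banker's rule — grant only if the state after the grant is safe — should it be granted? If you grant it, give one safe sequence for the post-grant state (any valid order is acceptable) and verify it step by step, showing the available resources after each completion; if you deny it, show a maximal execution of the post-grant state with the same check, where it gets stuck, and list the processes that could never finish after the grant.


DENY — the pretend-granted state is unsafe.
Key observation: T_f, T_g can finish, but then (3, 4, 2) is all there is, and the blocked group's saws demands exceed it.
After a pretend grant, a maximal execution: T_f, T_g — then nothing else fits. Step-by-step check:
  pool = (1, 2, 1)
  T_f: need (1, 0, 0) fits (1, 2, 1); releases (1, 1, 1), pool now (2, 3, 2)
  T_g: need (2, 3, 2) fits (2, 3, 2); releases (1, 1, 0), pool now (3, 4, 2)
  T_c cannot run: need (4, 1, 1) vs free (3, 4, 2) (insufficient saws)
  T_a cannot run: need (4, 6, 0) vs free (3, 4, 2) (insufficient saws and clamps)
  T_e cannot run: need (6, 2, 3) vs free (3, 4, 2) (insufficient saws and drills)
Processes that could never finish after the grant: T_c, T_a and T_e.


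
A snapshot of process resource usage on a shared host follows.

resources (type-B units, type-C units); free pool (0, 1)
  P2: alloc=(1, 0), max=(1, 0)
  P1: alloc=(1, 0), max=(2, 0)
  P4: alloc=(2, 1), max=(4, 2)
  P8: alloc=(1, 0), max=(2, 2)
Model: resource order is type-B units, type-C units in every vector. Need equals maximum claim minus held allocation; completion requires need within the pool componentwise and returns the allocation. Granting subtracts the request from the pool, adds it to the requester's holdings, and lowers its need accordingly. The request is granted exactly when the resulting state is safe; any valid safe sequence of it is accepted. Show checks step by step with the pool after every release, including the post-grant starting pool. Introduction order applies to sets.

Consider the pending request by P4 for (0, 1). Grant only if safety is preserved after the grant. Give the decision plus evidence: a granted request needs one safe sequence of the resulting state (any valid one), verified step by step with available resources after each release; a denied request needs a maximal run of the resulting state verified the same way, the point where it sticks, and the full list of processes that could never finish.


GRANT — the state after the grant stays safe, e.g. via P2, P1, P4, P8.
Key observation: (0, 0) free after granting still covers P2 first, and each release covers the next.
Step-by-step check of the post-grant state:
  pool = (0, 0)
  P2: need (0, 0) fits (0, 0); releases (1, 0), pool now (1, 0)
  P1: need (1, 0) fits (1, 0); releases (1, 0), pool now (2, 0)
  P4: need (2, 0) fits (2, 0); releases (2, 2), pool now (4, 2)
  P8: need (1, 2) fits (4, 2); releases (1, 0), pool now (5, 2)


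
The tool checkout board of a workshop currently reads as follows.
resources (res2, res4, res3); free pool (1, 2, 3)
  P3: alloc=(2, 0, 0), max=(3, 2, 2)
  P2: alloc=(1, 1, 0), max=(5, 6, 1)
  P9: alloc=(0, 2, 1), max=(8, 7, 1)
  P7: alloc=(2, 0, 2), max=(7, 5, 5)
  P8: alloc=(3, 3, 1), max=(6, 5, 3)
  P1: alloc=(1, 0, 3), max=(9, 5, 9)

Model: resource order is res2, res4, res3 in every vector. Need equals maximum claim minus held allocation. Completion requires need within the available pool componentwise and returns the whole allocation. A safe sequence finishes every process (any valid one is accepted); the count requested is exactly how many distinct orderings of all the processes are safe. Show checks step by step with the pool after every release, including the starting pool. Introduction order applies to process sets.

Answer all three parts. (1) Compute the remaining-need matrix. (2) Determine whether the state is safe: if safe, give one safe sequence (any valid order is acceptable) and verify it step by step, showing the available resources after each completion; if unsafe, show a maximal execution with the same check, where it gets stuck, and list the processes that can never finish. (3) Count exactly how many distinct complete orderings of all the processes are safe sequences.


(1) Need matrix, components ordered res2, res4, res3:
  P3: (1, 2, 2)
  P2: (4, 5, 1)
  P9: (8, 5, 0)
  P7: (5, 5, 3)
  P8: (3, 2, 2)
  P1: (8, 5, 6)
(2) The state is SAFE; one workable sequence: P3, P8, P7, P9, P2, P1.
Key observation: the first exact fit in this order is P3 — it needs (1, 2, 2) with (1, 2, 3) free, meeting a requested resource to the last unit.
Step-by-step check:
  pool = (1, 2, 3)
  P3 needs (1, 2, 2) <= (1, 2, 3) -> finishes; pool += (2, 0, 0) = (3, 2, 3)
  P8 needs (3, 2, 2) <= (3, 2, 3) -> finishes; pool += (3, 3, 1) = (6, 5, 4)
  P7 needs (5, 5, 3) <= (6, 5, 4) -> finishes; pool += (2, 0, 2) = (8, 5, 6)
  P9 needs (8, 5, 0) <= (8, 5, 6) -> finishes; pool += (0, 2, 1) = (8, 7, 7)
  P2 needs (4, 5, 1) <= (8, 7, 7) -> finishes; pool += (1, 1, 0) = (9, 8, 7)
  P1 needs (8, 5, 6) <= (9, 8, 7) -> finishes; pool += (1, 0, 3) = (10, 8, 10)
(3) The exact count: 8 of the possible complete orderings are safe sequences.


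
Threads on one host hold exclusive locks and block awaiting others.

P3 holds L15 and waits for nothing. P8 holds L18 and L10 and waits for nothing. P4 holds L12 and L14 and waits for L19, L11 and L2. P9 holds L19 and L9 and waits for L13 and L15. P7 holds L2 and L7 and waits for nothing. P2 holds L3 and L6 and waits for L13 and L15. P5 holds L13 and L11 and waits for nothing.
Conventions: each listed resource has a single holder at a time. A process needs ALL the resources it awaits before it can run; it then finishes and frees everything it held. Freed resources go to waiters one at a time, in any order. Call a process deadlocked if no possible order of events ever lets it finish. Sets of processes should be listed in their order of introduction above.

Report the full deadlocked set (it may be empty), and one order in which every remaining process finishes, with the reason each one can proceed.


No process is deadlocked.
Key observation: no waiting chain loops back on itself — every chain ends at a process that waits on nothing, so everyone eventually runs.
A valid finishing order for the others: P3, P5, P8, P7, P9, P4, P2.
Step-by-step check:
  P3 waits on nothing -> runs at once and releases L15
  P5 waits on nothing -> runs at once and releases L13 and L11
  P8 waits on nothing -> runs at once and releases L18 and L10
  P7 waits on nothing -> runs at once and releases L2 and L7
  P9: everything it awaited (L13 and L15) is free; runs, freeing L19 and L9
  P4: everything it awaited (L19, L11 and L2) is free; runs, freeing L12 and L14
  P2: everything it awaited (L13 and L15) is free; runs, freeing L3 and L6


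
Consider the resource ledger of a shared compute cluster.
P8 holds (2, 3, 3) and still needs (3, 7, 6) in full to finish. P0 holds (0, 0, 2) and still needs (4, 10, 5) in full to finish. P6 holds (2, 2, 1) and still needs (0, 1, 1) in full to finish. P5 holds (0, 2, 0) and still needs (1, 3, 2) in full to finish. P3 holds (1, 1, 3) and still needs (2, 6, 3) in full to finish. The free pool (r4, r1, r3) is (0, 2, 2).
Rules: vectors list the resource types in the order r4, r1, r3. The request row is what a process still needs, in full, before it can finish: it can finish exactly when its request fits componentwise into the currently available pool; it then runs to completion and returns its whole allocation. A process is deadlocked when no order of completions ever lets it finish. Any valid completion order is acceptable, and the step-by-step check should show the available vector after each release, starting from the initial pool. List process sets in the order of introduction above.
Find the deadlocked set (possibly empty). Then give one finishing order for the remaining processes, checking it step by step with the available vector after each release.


No process is deadlocked.
Key observation: there is always a runnable process — P6 first — so the state unwinds completely.
The rest can finish in the order P6, P5, P3, P8, P0. Check, step by step:
  pool = (0, 2, 2)
  P6: need (0, 1, 1) fits (0, 2, 2); releases (2, 2, 1), pool now (2, 4, 3)
  P5: need (1, 3, 2) fits (2, 4, 3); releases (0, 2, 0), pool now (2, 6, 3)
  P3: need (2, 6, 3) fits (2, 6, 3); releases (1, 1, 3), pool now (3, 7, 6)
  P8: need (3, 7, 6) fits (3, 7, 6); releases (2, 3, 3), pool now (5, 10, 9)
  P0: need (4, 10, 5) fits (5, 10, 9); releases (0, 0, 2), pool now (5, 10, 11)


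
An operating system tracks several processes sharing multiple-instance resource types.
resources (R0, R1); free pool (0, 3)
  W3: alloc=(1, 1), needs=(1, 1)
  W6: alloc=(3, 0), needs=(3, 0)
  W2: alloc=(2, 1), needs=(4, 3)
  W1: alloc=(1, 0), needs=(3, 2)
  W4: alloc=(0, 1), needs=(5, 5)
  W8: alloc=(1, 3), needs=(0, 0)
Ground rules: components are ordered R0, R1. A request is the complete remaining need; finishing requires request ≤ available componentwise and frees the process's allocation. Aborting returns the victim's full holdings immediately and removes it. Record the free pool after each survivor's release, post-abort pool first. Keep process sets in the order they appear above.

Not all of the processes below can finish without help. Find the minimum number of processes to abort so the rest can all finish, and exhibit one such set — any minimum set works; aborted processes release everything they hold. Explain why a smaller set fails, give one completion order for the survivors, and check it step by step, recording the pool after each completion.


Minimum abort set: W2.
Key observation: aborting W2 returns (2, 1), and W6 — hopeless before — runs at step 2 with the returned capacity in the pool.
Minimality: the empty abort set fails — the state is deadlocked as it stands.
Survivors finish in the order: W8, W6, W4, W1, W3. Verifying each step (pool after the aborts first):
  pool = (2, 4)
  W8 needs (0, 0) <= (2, 4) -> finishes; pool += (1, 3) = (3, 7)
  W6 needs (3, 0) <= (3, 7) -> finishes; pool += (3, 0) = (6, 7)
  W4 needs (5, 5) <= (6, 7) -> finishes; pool += (0, 1) = (6, 8)
  W1 needs (3, 2) <= (6, 8) -> finishes; pool += (1, 0) = (7, 8)
  W3 needs (1, 1) <= (7, 8) -> finishes; pool += (1, 1) = (8, 9)


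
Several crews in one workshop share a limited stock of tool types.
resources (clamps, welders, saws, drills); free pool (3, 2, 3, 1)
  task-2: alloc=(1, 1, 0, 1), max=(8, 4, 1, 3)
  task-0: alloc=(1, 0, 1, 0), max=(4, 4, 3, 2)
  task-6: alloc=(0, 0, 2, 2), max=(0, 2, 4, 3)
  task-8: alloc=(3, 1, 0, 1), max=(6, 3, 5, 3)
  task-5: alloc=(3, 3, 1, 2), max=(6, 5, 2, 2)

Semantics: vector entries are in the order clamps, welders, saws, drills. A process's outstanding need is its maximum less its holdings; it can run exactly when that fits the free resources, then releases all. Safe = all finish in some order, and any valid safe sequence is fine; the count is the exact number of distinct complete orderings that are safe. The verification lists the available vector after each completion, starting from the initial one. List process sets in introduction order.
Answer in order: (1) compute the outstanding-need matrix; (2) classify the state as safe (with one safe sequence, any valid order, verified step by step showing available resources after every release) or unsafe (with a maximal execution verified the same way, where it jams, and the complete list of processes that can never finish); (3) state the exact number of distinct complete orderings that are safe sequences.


(1) Outstanding need per process (order clamps, welders, saws, drills):
  task-2: (7, 3, 1, 2)
  task-0: (3, 4, 2, 2)
  task-6: (0, 2, 2, 1)
  task-8: (3, 2, 5, 2)
  task-5: (3, 2, 1, 0)
(2) The state is SAFE; one workable sequence: task-6, task-8, task-5, task-0, task-2.
Key observation: at task-6 the run first touches a limit — (0, 2, 2, 1) against (3, 2, 3, 1), exact on a resource it actually requests.
Verifying each step:
  pool = (3, 2, 3, 1)
  task-6: need (0, 2, 2, 1) fits (3, 2, 3, 1); releases (0, 0, 2, 2), pool now (3, 2, 5, 3)
  task-8: need (3, 2, 5, 2) fits (3, 2, 5, 3); releases (3, 1, 0, 1), pool now (6, 3, 5, 4)
  task-5: need (3, 2, 1, 0) fits (6, 3, 5, 4); releases (3, 3, 1, 2), pool now (9, 6, 6, 6)
  task-0: need (3, 4, 2, 2) fits (9, 6, 6, 6); releases (1, 0, 1, 0), pool now (10, 6, 7, 6)
  task-2: need (7, 3, 1, 2) fits (10, 6, 7, 6); releases (1, 1, 0, 1), pool now (11, 7, 7, 7)
(3) Precisely 16 of the possible complete orderings are safe sequences.


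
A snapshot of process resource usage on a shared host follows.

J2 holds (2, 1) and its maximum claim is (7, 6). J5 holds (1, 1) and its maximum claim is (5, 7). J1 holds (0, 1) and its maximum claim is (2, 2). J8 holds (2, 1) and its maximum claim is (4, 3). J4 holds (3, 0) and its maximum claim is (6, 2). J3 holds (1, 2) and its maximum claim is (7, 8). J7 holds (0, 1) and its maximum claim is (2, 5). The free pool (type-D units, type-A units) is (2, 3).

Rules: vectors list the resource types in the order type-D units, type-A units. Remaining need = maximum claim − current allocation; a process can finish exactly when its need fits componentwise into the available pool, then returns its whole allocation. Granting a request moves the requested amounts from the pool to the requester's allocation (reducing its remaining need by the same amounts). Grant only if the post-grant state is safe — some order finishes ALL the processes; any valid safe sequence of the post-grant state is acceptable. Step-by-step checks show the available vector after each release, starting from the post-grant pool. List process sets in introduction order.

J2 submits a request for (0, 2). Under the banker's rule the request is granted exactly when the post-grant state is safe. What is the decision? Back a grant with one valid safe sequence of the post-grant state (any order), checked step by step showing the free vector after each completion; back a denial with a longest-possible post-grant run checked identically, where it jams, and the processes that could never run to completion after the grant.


GRANT: granting preserves safety; a valid post-grant sequence is J1, J8, J4, J2, J7, J5, J3.
Key observation: (2, 1) free after granting still covers J1 first, and each release covers the next.
Verifying the post-grant state step by step:
  pool = (2, 1)
  J1: need (2, 1) fits (2, 1); releases (0, 1), pool now (2, 2)
  J8: need (2, 2) fits (2, 2); releases (2, 1), pool now (4, 3)
  J4: need (3, 2) fits (4, 3); releases (3, 0), pool now (7, 3)
  J2: need (5, 3) fits (7, 3); releases (2, 3), pool now (9, 6)
  J7: need (2, 4) fits (9, 6); releases (0, 1), pool now (9, 7)
  J5: need (4, 6) fits (9, 7); releases (1, 1), pool now (10, 8)
  J3: need (6, 6) fits (10, 8); releases (1, 2), pool now (11, 10)


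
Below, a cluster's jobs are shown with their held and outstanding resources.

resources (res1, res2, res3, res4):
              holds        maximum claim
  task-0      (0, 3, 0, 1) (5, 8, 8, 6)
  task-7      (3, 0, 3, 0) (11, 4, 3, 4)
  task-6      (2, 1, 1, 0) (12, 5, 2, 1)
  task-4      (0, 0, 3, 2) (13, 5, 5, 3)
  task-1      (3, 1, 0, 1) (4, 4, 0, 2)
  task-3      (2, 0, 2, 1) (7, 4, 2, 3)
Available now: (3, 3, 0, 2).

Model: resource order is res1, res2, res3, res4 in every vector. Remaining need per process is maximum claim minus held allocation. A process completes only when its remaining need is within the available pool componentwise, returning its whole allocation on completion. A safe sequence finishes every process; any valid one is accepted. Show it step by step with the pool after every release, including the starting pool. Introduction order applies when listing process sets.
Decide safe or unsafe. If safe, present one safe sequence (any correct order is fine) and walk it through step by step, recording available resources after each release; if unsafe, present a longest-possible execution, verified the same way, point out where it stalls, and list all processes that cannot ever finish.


SAFE, for example via the order task-1, task-3, task-7, task-6, task-4, task-0.
Key observation: the first exact fit in this order is task-1 — it needs (1, 3, 0, 1) with (3, 3, 0, 2) free, meeting a requested resource to the last unit.
Check, step by step:
  pool = (3, 3, 0, 2)
  task-1 needs (1, 3, 0, 1) <= (3, 3, 0, 2) -> finishes; pool += (3, 1, 0, 1) = (6, 4, 0, 3)
  task-3 needs (5, 4, 0, 2) <= (6, 4, 0, 3) -> finishes; pool += (2, 0, 2, 1) = (8, 4, 2, 4)
  task-7 needs (8, 4, 0, 4) <= (8, 4, 2, 4) -> finishes; pool += (3, 0, 3, 0) = (11, 4, 5, 4)
  task-6 needs (10, 4, 1, 1) <= (11, 4, 5, 4) -> finishes; pool += (2, 1, 1, 0) = (13, 5, 6, 4)
  task-4 needs (13, 5, 2, 1) <= (13, 5, 6, 4) -> finishes; pool += (0, 0, 3, 2) = (13, 5, 9, 6)
  task-0 needs (5, 5, 8, 5) <= (13, 5, 9, 6) -> finishes; pool += (0, 3, 0, 1) = (13, 8, 9, 7)


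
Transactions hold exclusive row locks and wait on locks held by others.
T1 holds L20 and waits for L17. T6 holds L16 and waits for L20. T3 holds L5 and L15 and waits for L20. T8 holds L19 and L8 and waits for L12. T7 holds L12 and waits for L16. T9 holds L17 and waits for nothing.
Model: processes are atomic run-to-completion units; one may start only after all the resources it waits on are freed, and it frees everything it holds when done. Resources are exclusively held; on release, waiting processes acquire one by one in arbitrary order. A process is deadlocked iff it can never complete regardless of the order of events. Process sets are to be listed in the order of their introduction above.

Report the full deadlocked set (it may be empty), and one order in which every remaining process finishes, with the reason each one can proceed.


The deadlocked set is empty.
Key observation: the waits form no ring: some process can always run, and its releases unblock the others one by one.
The rest can finish in the order T9, T1, T6, T3, T7, T8.
Walking it through:
  T9: no waits; runs immediately, freeing L17
  T1: everything it awaited (L17) is free; runs, freeing L20
  T6: everything it awaited (L20) is free; runs, freeing L16
  T3: everything it awaited (L20) is free; runs, freeing L5 and L15
  T7: everything it awaited (L16) is free; runs, freeing L12
  T8: everything it awaited (L12) is free; runs, freeing L19 and L8


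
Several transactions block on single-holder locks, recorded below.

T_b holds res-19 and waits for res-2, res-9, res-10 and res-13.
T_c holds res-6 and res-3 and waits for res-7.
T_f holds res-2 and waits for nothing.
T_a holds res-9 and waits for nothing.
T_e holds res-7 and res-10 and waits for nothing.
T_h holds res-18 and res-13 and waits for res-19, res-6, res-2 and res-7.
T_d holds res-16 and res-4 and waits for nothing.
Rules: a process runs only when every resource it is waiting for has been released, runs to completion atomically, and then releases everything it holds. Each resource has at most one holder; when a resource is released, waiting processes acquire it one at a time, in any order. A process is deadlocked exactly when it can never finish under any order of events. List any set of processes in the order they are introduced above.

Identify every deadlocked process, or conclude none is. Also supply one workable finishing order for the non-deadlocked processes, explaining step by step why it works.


Deadlocked: T_b and T_h.
Key observation: the cycle T_b -> T_h -> T_b can never break — each member waits on the next; no other process is dragged down with it.
One completion order for the rest: T_a, T_e, T_d, T_f, T_c.
Check, step by step:
  run T_a (it waits on nothing); releases res-9
  run T_e (it waits on nothing); releases res-7 and res-10
  run T_d (it waits on nothing); releases res-16 and res-4
  run T_f (it waits on nothing); releases res-2
  T_c waits on res-7 — all released -> runs and releases res-6 and res-3


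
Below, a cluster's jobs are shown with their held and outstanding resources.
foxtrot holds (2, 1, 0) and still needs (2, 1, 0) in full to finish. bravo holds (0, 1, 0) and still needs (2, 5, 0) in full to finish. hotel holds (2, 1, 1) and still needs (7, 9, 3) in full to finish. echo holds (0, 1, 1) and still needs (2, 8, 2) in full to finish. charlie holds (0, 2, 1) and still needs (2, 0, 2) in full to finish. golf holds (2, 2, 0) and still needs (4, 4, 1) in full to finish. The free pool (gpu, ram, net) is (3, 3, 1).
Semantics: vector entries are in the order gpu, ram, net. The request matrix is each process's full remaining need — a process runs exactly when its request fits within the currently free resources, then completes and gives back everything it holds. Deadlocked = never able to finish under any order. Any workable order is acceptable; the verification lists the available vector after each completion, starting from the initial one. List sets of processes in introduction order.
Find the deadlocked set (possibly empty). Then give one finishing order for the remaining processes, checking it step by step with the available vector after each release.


Deadlocked: hotel, echo and charlie.
Key observation: after foxtrot, golf, bravo complete, (7, 7, 1) is the best the pool ever gets, yet each leftover process wants more net.
One completion order for the rest: foxtrot, golf, bravo. Step-by-step check:
  pool = (3, 3, 1)
  foxtrot: need (2, 1, 0) fits (3, 3, 1); releases (2, 1, 0), pool now (5, 4, 1)
  golf: need (4, 4, 1) fits (5, 4, 1); releases (2, 2, 0), pool now (7, 6, 1)
  bravo: need (2, 5, 0) fits (7, 6, 1); releases (0, 1, 0), pool now (7, 7, 1)
The blocked processes can never fit:
  hotel still needs (7, 9, 3) but only (7, 7, 1) is free — short on ram and net
  echo still needs (2, 8, 2) but only (7, 7, 1) is free — short on ram and net
  charlie still needs (2, 0, 2) but only (7, 7, 1) is free — short on net


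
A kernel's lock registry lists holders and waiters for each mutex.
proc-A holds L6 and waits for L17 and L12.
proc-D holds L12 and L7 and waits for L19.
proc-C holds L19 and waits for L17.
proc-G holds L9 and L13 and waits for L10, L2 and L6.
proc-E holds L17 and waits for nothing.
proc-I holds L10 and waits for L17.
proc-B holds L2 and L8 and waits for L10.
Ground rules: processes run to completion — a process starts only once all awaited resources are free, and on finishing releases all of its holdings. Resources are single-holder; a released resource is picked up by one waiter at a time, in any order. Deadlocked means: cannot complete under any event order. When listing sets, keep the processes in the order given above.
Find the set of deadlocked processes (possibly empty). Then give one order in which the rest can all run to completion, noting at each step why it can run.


No process is deadlocked.
Key observation: every chain of waits terminates; starting from the processes that wait on nothing, all the rest unlock in turn.
One completion order for the rest: proc-E, proc-C, proc-I, proc-B, proc-D, proc-A, proc-G.
Walking it through:
  run proc-E (it waits on nothing); releases L17
  proc-C: everything it awaited (L17) is free; runs, freeing L19
  proc-I: everything it awaited (L17) is free; runs, freeing L10
  proc-B: everything it awaited (L10) is free; runs, freeing L2 and L8
  proc-D: everything it awaited (L19) is free; runs, freeing L12 and L7
  proc-A: everything it awaited (L17 and L12) is free; runs, freeing L6
  proc-G: everything it awaited (L10, L2 and L6) is free; runs, freeing L9 and L13


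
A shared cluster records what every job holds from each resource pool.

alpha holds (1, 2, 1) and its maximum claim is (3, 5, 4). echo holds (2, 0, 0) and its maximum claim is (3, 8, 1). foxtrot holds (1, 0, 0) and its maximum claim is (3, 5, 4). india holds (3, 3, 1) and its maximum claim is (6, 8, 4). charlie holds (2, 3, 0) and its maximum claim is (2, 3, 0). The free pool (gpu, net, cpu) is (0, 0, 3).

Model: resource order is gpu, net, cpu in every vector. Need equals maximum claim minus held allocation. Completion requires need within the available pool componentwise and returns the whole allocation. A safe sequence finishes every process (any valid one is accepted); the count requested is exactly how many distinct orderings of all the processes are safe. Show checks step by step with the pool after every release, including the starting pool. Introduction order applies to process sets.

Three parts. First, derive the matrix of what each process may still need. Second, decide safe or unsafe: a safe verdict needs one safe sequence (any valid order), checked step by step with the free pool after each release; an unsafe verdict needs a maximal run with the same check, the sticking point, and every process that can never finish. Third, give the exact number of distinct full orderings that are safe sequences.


(1) Need matrix, components ordered gpu, net, cpu:
  alpha: (2, 3, 3)
  echo: (1, 8, 1)
  foxtrot: (2, 5, 4)
  india: (3, 5, 3)
  charlie: (0, 0, 0)
(2) The state is SAFE; one workable sequence: charlie, alpha, india, echo, foxtrot.
Key observation: reading the order forward, alpha is the first process whose need (2, 3, 3) meets the free pool (2, 3, 3) exactly on a resource it requests.
Check, step by step:
  pool = (0, 0, 3)
  run charlie (needs (0, 0, 0), free (0, 0, 3)); after release of (2, 3, 0) the pool is (2, 3, 3)
  run alpha (needs (2, 3, 3), free (2, 3, 3)); after release of (1, 2, 1) the pool is (3, 5, 4)
  run india (needs (3, 5, 3), free (3, 5, 4)); after release of (3, 3, 1) the pool is (6, 8, 5)
  run echo (needs (1, 8, 1), free (6, 8, 5)); after release of (2, 0, 0) the pool is (8, 8, 5)
  run foxtrot (needs (2, 5, 4), free (8, 8, 5)); after release of (1, 0, 0) the pool is (9, 8, 5)
(3) Precisely 3 of the possible complete orderings are safe sequences.


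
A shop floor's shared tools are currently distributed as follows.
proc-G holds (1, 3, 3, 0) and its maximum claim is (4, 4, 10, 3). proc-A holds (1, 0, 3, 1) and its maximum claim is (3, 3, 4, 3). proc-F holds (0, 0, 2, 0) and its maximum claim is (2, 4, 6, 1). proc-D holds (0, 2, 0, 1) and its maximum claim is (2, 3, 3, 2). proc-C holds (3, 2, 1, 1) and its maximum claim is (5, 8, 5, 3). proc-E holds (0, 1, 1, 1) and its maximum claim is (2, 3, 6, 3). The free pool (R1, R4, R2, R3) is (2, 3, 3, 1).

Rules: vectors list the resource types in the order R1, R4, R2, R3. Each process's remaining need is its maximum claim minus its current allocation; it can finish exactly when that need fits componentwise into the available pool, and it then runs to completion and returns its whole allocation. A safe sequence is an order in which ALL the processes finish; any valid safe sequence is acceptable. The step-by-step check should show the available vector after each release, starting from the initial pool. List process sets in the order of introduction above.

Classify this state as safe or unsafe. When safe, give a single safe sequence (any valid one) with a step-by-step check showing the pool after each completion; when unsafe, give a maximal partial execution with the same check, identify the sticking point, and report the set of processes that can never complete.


SAFE. One safe sequence: proc-D, proc-A, proc-E, proc-F, proc-G, proc-C.
Key observation: the first exact fit in this order is proc-D — it needs (2, 1, 3, 1) with (2, 3, 3, 1) free, meeting a requested resource to the last unit.
Walking it through:
  pool = (2, 3, 3, 1)
  proc-D needs (2, 1, 3, 1) <= (2, 3, 3, 1) -> finishes; pool += (0, 2, 0, 1) = (2, 5, 3, 2)
  proc-A needs (2, 3, 1, 2) <= (2, 5, 3, 2) -> finishes; pool += (1, 0, 3, 1) = (3, 5, 6, 3)
  proc-E needs (2, 2, 5, 2) <= (3, 5, 6, 3) -> finishes; pool += (0, 1, 1, 1) = (3, 6, 7, 4)
  proc-F needs (2, 4, 4, 1) <= (3, 6, 7, 4) -> finishes; pool += (0, 0, 2, 0) = (3, 6, 9, 4)
  proc-G needs (3, 1, 7, 3) <= (3, 6, 9, 4) -> finishes; pool += (1, 3, 3, 0) = (4, 9, 12, 4)
  proc-C needs (2, 6, 4, 2) <= (4, 9, 12, 4) -> finishes; pool += (3, 2, 1, 1) = (7, 11, 13, 5)


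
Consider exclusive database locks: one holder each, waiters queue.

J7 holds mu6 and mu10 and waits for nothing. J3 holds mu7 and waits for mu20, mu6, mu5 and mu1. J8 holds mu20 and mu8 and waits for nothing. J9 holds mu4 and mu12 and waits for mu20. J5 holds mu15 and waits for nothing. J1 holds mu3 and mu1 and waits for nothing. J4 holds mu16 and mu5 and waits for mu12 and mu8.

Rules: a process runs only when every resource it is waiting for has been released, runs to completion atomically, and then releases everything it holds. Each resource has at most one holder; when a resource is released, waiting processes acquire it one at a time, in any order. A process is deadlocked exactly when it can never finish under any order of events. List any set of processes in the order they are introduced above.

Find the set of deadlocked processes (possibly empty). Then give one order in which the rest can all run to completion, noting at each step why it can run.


Nothing here is deadlocked.
Key observation: the wait relation is loop-free; peeling off processes with no waits unwinds the whole state.
A valid finishing order for the others: J5, J8, J7, J9, J4, J1, J3.
Check, step by step:
  J5 waits on nothing -> runs at once and releases mu15
  J8 waits on nothing -> runs at once and releases mu20 and mu8
  J7 waits on nothing -> runs at once and releases mu6 and mu10
  J9 waits on mu20 — all released -> runs and releases mu4 and mu12
  J4 waits on mu12 and mu8 — all released -> runs and releases mu16 and mu5
  J1 waits on nothing -> runs at once and releases mu3 and mu1
  J3 waits on mu20, mu6, mu5 and mu1 — all released -> runs and releases mu7


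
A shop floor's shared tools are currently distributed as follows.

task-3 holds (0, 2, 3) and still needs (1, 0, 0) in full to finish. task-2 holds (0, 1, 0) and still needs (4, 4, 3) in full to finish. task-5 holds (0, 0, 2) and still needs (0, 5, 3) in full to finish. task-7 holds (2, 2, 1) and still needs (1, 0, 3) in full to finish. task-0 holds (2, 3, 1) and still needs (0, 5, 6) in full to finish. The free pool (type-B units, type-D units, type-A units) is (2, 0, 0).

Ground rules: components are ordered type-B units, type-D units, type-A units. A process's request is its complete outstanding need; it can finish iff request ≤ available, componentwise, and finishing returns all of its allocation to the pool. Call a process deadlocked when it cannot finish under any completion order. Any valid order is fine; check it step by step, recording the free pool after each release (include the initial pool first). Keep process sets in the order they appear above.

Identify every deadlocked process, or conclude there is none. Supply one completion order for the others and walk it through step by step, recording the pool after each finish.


No process is deadlocked.
Key observation: task-3 leads a chain of completions in which each release enables another process.
One completion order for the rest: task-3, task-7, task-2, task-5, task-0. Verifying each step:
  pool = (2, 0, 0)
  run task-3 (needs (1, 0, 0), free (2, 0, 0)); after release of (0, 2, 3) the pool is (2, 2, 3)
  run task-7 (needs (1, 0, 3), free (2, 2, 3)); after release of (2, 2, 1) the pool is (4, 4, 4)
  run task-2 (needs (4, 4, 3), free (4, 4, 4)); after release of (0, 1, 0) the pool is (4, 5, 4)
  run task-5 (needs (0, 5, 3), free (4, 5, 4)); after release of (0, 0, 2) the pool is (4, 5, 6)
  run task-0 (needs (0, 5, 6), free (4, 5, 6)); after release of (2, 3, 1) the pool is (6, 8, 7)


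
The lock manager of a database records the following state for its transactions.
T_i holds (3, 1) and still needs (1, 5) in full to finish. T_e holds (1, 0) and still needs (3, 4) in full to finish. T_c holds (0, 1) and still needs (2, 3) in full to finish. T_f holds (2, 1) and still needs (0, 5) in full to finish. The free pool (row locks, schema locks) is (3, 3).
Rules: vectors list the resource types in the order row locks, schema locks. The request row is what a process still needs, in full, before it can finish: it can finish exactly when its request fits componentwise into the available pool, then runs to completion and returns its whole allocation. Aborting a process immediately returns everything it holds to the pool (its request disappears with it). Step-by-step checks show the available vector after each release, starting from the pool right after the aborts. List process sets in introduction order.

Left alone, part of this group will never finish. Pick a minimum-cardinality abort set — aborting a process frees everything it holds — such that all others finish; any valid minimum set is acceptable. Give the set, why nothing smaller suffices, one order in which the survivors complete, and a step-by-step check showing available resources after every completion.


The answer: abort T_f.
Key observation: no ordering could ever have run T_i before the abort of T_f; with (2, 1) back in the pool it fits at step 3.
Minimality: the empty abort set fails — the state is deadlocked as it stands.
Survivors finish in the order: T_e, T_c, T_i. Verifying each step (pool after the aborts first):
  pool = (5, 4)
  run T_e (needs (3, 4), free (5, 4)); after release of (1, 0) the pool is (6, 4)
  run T_c (needs (2, 3), free (6, 4)); after release of (0, 1) the pool is (6, 5)
  run T_i (needs (1, 5), free (6, 5)); after release of (3, 1) the pool is (9, 6)


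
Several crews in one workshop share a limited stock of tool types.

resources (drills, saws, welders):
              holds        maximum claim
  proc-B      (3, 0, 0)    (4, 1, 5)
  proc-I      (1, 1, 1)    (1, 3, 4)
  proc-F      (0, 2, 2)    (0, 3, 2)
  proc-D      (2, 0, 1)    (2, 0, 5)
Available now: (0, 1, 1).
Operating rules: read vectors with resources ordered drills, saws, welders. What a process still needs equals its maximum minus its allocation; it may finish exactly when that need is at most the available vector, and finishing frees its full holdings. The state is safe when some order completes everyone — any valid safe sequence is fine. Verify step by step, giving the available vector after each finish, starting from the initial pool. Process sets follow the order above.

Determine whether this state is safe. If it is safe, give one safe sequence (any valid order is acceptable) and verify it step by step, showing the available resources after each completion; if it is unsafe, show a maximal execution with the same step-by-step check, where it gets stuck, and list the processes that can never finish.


SAFE. One safe sequence: proc-F, proc-I, proc-D, proc-B.
Key observation: at proc-F the run first touches a limit — (0, 1, 0) against (0, 1, 1), exact on a resource it actually requests.
Step-by-step check:
  pool = (0, 1, 1)
  run proc-F (needs (0, 1, 0), free (0, 1, 1)); after release of (0, 2, 2) the pool is (0, 3, 3)
  run proc-I (needs (0, 2, 3), free (0, 3, 3)); after release of (1, 1, 1) the pool is (1, 4, 4)
  run proc-D (needs (0, 0, 4), free (1, 4, 4)); after release of (2, 0, 1) the pool is (3, 4, 5)
  run proc-B (needs (1, 1, 5), free (3, 4, 5)); after release of (3, 0, 0) the pool is (6, 4, 5)


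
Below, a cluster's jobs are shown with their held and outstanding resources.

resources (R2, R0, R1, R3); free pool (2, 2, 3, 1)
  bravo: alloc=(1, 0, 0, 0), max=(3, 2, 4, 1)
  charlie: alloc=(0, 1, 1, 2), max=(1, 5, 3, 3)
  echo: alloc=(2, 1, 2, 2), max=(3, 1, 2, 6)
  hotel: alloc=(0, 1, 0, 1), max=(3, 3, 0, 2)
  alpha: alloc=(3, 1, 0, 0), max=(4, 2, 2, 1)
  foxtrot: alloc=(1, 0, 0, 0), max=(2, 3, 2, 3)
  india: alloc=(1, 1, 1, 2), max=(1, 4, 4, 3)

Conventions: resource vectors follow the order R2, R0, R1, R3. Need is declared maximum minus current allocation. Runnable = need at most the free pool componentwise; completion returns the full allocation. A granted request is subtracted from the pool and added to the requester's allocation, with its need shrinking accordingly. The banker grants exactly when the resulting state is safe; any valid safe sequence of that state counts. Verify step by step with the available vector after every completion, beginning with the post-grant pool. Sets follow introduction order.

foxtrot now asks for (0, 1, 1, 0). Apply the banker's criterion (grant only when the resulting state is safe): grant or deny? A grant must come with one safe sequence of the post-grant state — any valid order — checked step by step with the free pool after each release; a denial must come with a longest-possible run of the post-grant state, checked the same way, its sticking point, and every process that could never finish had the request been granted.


DENY — the pretend-granted state is unsafe.
Key observation: after alpha, hotel the pool peaks at (5, 3, 2, 2), and each blocked process is short somewhere: bravo on R1; charlie on R0; echo on R3; foxtrot on R3; india on R1.
On the post-grant state, alpha, hotel is a maximal run — nothing extends it. Check, step by step:
  pool = (2, 1, 2, 1)
  run alpha (needs (1, 1, 2, 1), free (2, 1, 2, 1)); after release of (3, 1, 0, 0) the pool is (5, 2, 2, 1)
  run hotel (needs (3, 2, 0, 1), free (5, 2, 2, 1)); after release of (0, 1, 0, 1) the pool is (5, 3, 2, 2)
  bravo still needs (2, 2, 4, 1) but only (5, 3, 2, 2) is free — short on R1
  charlie still needs (1, 4, 2, 1) but only (5, 3, 2, 2) is free — short on R0
  echo still needs (1, 0, 0, 4) but only (5, 3, 2, 2) is free — short on R3
  foxtrot still needs (1, 2, 1, 3) but only (5, 3, 2, 2) is free — short on R3
  india still needs (0, 3, 3, 1) but only (5, 3, 2, 2) is free — short on R1
Post-grant, the permanently blocked set is bravo, charlie, echo, foxtrot and india.
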